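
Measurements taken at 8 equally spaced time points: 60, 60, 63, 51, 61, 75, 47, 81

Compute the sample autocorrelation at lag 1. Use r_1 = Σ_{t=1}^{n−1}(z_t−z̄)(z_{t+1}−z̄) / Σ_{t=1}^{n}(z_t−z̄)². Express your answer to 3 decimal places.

-0.550

Mean z̄ = (60 + 60 + 63 + 51 + 61 + 75 + 47 + 81)/8 = 62.2500
Deviations from mean: -2.2500, -2.2500, 0.7500, -11.2500, -1.2500, 12.7500, -15.2500, 18.7500
Σ(z_t−z̄)(z_{t+1}−z̄) = (5.0625) + (-1.6875) + (-8.4375) + (14.0625) + (-15.9375) + (-194.4375) + (-285.9375) = -487.3125
Denominator Σ(z_t−z̄)² = 885.5000
r_1 = -487.3125 / 885.5000 = -0.550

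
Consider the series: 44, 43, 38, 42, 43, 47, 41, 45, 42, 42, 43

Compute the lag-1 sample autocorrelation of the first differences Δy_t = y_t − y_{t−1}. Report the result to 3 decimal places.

-0.555

First differences Δy: -1, -5, 4, 1, 4, -6, 4, -3, 0, 1
Mean of differences = -0.1000
Numerator Σ(Δy_t−Δȳ)(Δy_{t+1}−Δȳ) = -67.1100
Denominator Σ(Δy_t−Δȳ)² = 120.9000
r_1(Δy) = -67.1100 / 120.9000 = -0.555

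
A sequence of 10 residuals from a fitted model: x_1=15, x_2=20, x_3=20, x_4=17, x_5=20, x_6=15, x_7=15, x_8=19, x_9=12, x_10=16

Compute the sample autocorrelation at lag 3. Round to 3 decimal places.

0.303

Mean x̄ = (15 + 20 + 20 + 17 + 20 + 15 + 15 + 19 + 12 + 16)/10 = 16.9000
Σ(x_t−x̄)(x_{t+3}−x̄) = (-0.1900) + (9.6100) + (-5.8900) + (-0.1900) + (6.5100) + (9.3100) + (1.7100) = 20.8700
Denominator Σ(x_t−x̄)² = 68.9000
r_3 = 20.8700 / 68.9000 = 0.303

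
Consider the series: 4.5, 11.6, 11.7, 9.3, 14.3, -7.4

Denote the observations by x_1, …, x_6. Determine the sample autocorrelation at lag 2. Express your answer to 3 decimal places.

-0.008

Mean x̄ = (4.5 + 11.6 + 11.7 + 9.3 + 14.3 − 7.4)/6 = 7.3333
Numerator Σ_{t=1}^{4}(x_t−x̄)(x_{t+2}−x̄) = -2.5356
Denominator Σ(x_t−x̄)² = 314.7733
r_2 = -2.5356 / 314.7733 = -0.008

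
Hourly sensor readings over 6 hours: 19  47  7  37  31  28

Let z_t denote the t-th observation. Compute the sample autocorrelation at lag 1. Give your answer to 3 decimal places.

Mean z̄ = (19 + 47 + 7 + 37 + 31 + 28)/6 = 28.1667
Deviations from mean: -9.1667, 18.8333, -21.1667, 8.8333, 2.8333, -0.1667
Σ(z_t−z̄)(z_{t+1}−z̄) = (-172.6389) + (-398.6389) + (-186.9722) + (25.0278) + (-0.4722) = -733.6944
Denominator Σ(z_t−z̄)² = 972.8333
r_1 = -733.6944 / 972.8333 = -0.754

-0.754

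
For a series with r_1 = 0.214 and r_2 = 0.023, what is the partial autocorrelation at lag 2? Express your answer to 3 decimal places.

-0.024

φ_{22} = (r_2 − r_1²) / (1 − r_1²)
r_1² = (0.214)² = 0.045796
Numerator = 0.023 − 0.0458 = -0.0228; denominator = 1 − 0.0458 = 0.9542
φ_{22} = -0.0228 / 0.9542 = -0.024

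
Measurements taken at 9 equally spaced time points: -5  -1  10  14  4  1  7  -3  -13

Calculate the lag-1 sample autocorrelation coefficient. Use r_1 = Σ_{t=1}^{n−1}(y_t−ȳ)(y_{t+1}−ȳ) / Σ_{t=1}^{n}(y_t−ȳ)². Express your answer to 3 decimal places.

0.308

Mean ȳ = (-5 − 1 + 10 + 14 + 4 + 1 + 7 − 3 − 13)/9 = 1.5556
Numerator Σ_{t=1}^{8}(y_t−ȳ)(y_{t+1}−ȳ) = 167.8025
Denominator Σ(y_t−ȳ)² = 544.2222
r_1 = 167.8025 / 544.2222 = 0.308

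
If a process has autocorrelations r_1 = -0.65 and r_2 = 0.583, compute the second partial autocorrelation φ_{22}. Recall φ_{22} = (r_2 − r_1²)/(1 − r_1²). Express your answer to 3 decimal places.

φ_{22} = (r_2 − r_1²) / (1 − r_1²)
r_1² = (-0.65)² = 0.4225
Numerator = 0.583 − 0.4225 = 0.1605; denominator = 1 − 0.4225 = 0.5775
φ_{22} = 0.1605 / 0.5775 = 0.278

0.278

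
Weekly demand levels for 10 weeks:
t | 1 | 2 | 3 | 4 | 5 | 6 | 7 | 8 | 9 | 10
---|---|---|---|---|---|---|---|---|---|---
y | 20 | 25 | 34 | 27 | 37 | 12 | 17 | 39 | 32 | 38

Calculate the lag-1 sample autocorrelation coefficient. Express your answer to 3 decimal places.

-0.017

Mean ȳ = (20 + 25 + 34 + 27 + 37 + 12 + 17 + 39 + 32 + 38)/10 = 28.1000
Numerator Σ_{t=1}^{9}(y_t−ȳ)(y_{t+1}−ȳ) = -13.9100
Denominator Σ(y_t−ȳ)² = 804.9000
r_1 = -13.9100 / 804.9000 = -0.017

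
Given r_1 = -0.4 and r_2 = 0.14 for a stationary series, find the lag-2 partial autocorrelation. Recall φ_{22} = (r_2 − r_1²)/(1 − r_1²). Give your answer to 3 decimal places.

φ_{22} = (r_2 − r_1²) / (1 − r_1²)
r_1² = (-0.4)² = 0.16
Numerator = 0.14 − 0.1600 = -0.0200; denominator = 1 − 0.1600 = 0.8400
φ_{22} = -0.0200 / 0.8400 = -0.024

-0.024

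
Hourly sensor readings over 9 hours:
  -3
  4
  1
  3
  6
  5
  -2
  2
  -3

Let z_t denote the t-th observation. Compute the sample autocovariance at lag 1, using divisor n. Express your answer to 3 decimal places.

Mean z̄ = (-3 + 4 + 1 + 3 + 6 + 5 − 2 + 2 − 3)/9 = 1.4444
Σ_{t=1}^{8}(z_t−z̄)(z_{t+1}−z̄) = -6.5309
γ_1 = -6.5309 / 9 = -0.726

-0.726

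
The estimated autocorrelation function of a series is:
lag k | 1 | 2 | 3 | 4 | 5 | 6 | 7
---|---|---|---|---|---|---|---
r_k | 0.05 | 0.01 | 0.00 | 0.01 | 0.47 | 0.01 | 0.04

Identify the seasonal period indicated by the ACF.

5

The largest autocorrelation is r_5 = 0.47; the remaining lags stay at or below 0.05.
The dominant spike at lag 5 indicates a seasonal period of 5.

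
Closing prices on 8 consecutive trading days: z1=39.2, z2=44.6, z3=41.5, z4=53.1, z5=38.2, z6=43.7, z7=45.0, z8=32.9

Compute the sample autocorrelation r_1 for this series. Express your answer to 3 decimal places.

-0.361

Mean z̄ = (39.2 + 44.6 + 41.5 + 53.1 + 38.2 + 43.7 + 45.0 + 32.9)/8 = 42.2750
Deviations from mean: -3.0750, 2.3250, -0.7750, 10.8250, -4.0750, 1.4250, 2.7250, -9.3750
Σ(z_t−z̄)(z_{t+1}−z̄) = (-7.1494) + (-1.8019) + (-8.3894) + (-44.1119) + (-5.8069) + (3.8831) + (-25.5469) = -88.9231
Denominator Σ(z_t−z̄)² = 246.5950
r_1 = -88.9231 / 246.5950 = -0.361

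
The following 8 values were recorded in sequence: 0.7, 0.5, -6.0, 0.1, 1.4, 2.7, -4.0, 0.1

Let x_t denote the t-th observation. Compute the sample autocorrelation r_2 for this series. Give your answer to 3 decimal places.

-0.324

Mean x̄ = (0.7 + 0.5 − 6.0 + 0.1 + 1.4 + 2.7 − 4.0 + 0.1)/8 = -0.5625
Deviations from mean: 1.2625, 1.0625, -5.4375, 0.6625, 1.9625, 3.2625, -3.4375, 0.6625
Numerator Σ_{t=1}^{6}(x_t−x̄)(x_{t+2}−x̄) = -19.2553
Denominator Σ(x_t−x̄)² = 59.4788
r_2 = -19.2553 / 59.4788 = -0.324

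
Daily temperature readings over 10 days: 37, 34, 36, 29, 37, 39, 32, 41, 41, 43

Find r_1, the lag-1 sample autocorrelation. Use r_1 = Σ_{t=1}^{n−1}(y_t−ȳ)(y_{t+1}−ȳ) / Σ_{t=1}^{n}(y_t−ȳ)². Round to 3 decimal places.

Mean ȳ = (37 + 34 + 36 + 29 + 37 + 39 + 32 + 41 + 41 + 43)/10 = 36.9000
Numerator Σ_{t=1}^{9}(y_t−ȳ)(y_{t+1}−ȳ) = 20.2900
Denominator Σ(y_t−ȳ)² = 170.9000
r_1 = 20.2900 / 170.9000 = 0.119

0.119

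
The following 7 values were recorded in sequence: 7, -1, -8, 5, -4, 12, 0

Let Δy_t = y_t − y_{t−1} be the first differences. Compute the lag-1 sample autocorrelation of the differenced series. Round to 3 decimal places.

-0.628

First differences Δy: -8, -7, 13, -9, 16, -12
Mean of differences = -1.1667
Numerator Σ(Δy_t−Δȳ)(Δy_{t+1}−Δȳ) = -474.1944
Denominator Σ(Δy_t−Δȳ)² = 754.8333
r_1(Δy) = -474.1944 / 754.8333 = -0.628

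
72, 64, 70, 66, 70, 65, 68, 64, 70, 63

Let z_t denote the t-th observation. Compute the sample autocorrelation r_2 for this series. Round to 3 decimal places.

0.576

Mean z̄ = (72 + 64 + 70 + 66 + 70 + 65 + 68 + 64 + 70 + 63)/10 = 67.2000
Numerator Σ_{t=1}^{8}(z_t−z̄)(z_{t+2}−z̄) = 52.7200
Denominator Σ(z_t−z̄)² = 91.6000
r_2 = 52.7200 / 91.6000 = 0.576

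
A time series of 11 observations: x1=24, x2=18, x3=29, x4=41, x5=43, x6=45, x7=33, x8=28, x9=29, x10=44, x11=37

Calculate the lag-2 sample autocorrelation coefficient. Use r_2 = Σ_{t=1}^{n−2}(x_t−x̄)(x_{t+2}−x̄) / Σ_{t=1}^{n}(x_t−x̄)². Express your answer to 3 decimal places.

Mean x̄ = (24 + 18 + 29 + 41 + 43 + 45 + 33 + 28 + 29 + 44 + 37)/11 = 33.7273
Numerator Σ_{t=1}^{9}(x_t−x̄)(x_{t+2}−x̄) = -172.4215
Denominator Σ(x_t−x̄)² = 802.1818
r_2 = -172.4215 / 802.1818 = -0.215

-0.215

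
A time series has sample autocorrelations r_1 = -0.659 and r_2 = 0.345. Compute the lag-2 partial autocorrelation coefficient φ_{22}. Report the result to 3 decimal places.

-0.158

φ_{22} = (r_2 − r_1²) / (1 − r_1²)
r_1² = (-0.659)² = 0.434281
Numerator = 0.345 − 0.4343 = -0.0893; denominator = 1 − 0.4343 = 0.5657
φ_{22} = -0.0893 / 0.5657 = -0.158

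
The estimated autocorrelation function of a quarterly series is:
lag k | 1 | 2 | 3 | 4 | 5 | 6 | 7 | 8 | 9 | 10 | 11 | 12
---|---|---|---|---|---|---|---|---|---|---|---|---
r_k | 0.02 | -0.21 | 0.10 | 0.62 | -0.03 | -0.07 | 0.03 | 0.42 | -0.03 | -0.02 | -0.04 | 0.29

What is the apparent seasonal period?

The largest autocorrelation is r_4 = 0.62, with weaker echoes at lags 8 (0.42) and 12 (0.29); the remaining lags stay at or below 0.10.
The dominant spike at lag 4 indicates a seasonal period of 4.

4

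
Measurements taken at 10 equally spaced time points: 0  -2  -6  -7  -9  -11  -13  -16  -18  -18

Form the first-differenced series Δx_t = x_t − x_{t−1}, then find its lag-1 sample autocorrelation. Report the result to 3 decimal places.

-0.200

First differences Δx: -2, -4, -1, -2, -2, -2, -3, -2, 0
Mean of differences = -2.0000
Numerator Σ(Δx_t−Δx̄)(Δx_{t+1}−Δx̄) = -2.0000
Denominator Σ(Δx_t−Δx̄)² = 10.0000
r_1(Δx) = -2.0000 / 10.0000 = -0.200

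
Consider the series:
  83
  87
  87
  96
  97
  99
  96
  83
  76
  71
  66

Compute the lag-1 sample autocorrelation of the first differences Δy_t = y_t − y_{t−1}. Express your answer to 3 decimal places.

0.471

First differences Δy: 4, 0, 9, 1, 2, -3, -13, -7, -5, -5
Mean of differences = -1.7000
Numerator Σ(Δy_t−Δȳ)(Δy_{t+1}−Δȳ) = 164.9100
Denominator Σ(Δy_t−Δȳ)² = 350.1000
r_1(Δy) = 164.9100 / 350.1000 = 0.471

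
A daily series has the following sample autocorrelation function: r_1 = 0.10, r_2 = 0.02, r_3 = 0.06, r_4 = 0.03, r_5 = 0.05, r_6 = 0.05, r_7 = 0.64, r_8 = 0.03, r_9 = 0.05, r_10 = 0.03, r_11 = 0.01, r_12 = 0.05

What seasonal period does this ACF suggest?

7

The largest autocorrelation is r_7 = 0.64; the remaining lags stay at or below 0.10.
The dominant spike at lag 7 indicates a seasonal period of 7.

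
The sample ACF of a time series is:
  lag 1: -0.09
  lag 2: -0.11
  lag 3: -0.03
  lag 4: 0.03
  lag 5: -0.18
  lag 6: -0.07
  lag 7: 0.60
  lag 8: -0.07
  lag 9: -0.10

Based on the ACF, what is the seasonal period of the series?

The largest autocorrelation is r_7 = 0.60; the remaining lags stay at or below 0.03.
The dominant spike at lag 7 indicates a seasonal period of 7.

7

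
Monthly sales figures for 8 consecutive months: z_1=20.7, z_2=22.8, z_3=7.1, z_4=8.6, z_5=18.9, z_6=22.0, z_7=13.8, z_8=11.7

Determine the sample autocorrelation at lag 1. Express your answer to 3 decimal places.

Mean z̄ = (20.7 + 22.8 + 7.1 + 8.6 + 18.9 + 22.0 + 13.8 + 11.7)/8 = 15.7000
Deviations from mean: 5.0000, 7.1000, -8.6000, -7.1000, 3.2000, 6.3000, -1.9000, -4.0000
Σ(z_t−z̄)(z_{t+1}−z̄) = (35.5000) + (-61.0600) + (61.0600) + (-22.7200) + (20.1600) + (-11.9700) + (7.6000) = 28.5700
Denominator Σ(z_t−z̄)² = 269.3200
r_1 = 28.5700 / 269.3200 = 0.106

0.106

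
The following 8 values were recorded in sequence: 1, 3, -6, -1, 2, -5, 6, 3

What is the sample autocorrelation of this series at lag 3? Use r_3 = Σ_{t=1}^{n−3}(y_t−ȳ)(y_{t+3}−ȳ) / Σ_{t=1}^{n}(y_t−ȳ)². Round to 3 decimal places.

0.285

Mean ȳ = (1 + 3 − 6 − 1 + 2 − 5 + 6 + 3)/8 = 0.3750
Deviations from mean: 0.6250, 2.6250, -6.3750, -1.3750, 1.6250, -5.3750, 5.6250, 2.6250
Numerator Σ_{t=1}^{5}(y_t−ȳ)(y_{t+3}−ȳ) = 34.2031
Denominator Σ(y_t−ȳ)² = 119.8750
r_3 = 34.2031 / 119.8750 = 0.285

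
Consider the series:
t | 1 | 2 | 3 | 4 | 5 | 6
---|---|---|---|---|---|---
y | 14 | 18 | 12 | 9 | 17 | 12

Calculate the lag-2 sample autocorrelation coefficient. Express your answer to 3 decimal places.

Mean ȳ = (14 + 18 + 12 + 9 + 17 + 12)/6 = 13.6667
Numerator Σ_{t=1}^{4}(y_t−ȳ)(y_{t+2}−ȳ) = -18.5556
Denominator Σ(y_t−ȳ)² = 57.3333
r_2 = -18.5556 / 57.3333 = -0.324

-0.324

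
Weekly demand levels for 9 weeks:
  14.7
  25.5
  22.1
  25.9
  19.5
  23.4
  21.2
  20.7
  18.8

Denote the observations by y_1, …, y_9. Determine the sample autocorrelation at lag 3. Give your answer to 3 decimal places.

-0.421

Mean ȳ = (14.7 + 25.5 + 22.1 + 25.9 + 19.5 + 23.4 + 21.2 + 20.7 + 18.8)/9 = 21.3111
Σ(y_t−ȳ)(y_{t+3}−ȳ) = (-30.3377) + (-7.5865) + (1.6479) + (-0.5099) + (1.1068) + (-5.2454) = -40.9248
Denominator Σ(y_t−ȳ)² = 97.2689
r_3 = -40.9248 / 97.2689 = -0.421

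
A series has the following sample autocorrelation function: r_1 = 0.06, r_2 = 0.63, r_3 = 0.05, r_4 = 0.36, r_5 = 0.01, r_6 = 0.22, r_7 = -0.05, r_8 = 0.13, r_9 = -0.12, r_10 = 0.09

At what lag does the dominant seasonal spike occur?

The largest autocorrelation is r_2 = 0.63, with weaker echoes at lags 4 (0.36) and 6 (0.22); the remaining lags stay at or below 0.13.
The dominant spike at lag 2 indicates a seasonal period of 2.

2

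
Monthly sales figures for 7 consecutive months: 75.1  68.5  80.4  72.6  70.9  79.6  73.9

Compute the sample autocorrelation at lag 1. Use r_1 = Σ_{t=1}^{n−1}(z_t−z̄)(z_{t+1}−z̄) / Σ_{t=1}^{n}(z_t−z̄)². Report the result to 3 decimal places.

Mean z̄ = (75.1 + 68.5 + 80.4 + 72.6 + 70.9 + 79.6 + 73.9)/7 = 74.4286
Σ(z_t−z̄)(z_{t+1}−z̄) = (-3.9806) + (-35.4020) + (-10.9192) + (6.4522) + (-18.2478) + (-2.7335) = -64.8308
Denominator Σ(z_t−z̄)² = 114.0743
r_1 = -64.8308 / 114.0743 = -0.568

-0.568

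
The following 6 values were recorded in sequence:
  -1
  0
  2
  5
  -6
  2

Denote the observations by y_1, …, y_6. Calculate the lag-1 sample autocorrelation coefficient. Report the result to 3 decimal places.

Mean ȳ = (-1 + 0 + 2 + 5 − 6 + 2)/6 = 0.3333
Deviations from mean: -1.3333, -0.3333, 1.6667, 4.6667, -6.3333, 1.6667
Numerator Σ_{t=1}^{5}(y_t−ȳ)(y_{t+1}−ȳ) = -32.4444
Denominator Σ(y_t−ȳ)² = 69.3333
r_1 = -32.4444 / 69.3333 = -0.468

-0.468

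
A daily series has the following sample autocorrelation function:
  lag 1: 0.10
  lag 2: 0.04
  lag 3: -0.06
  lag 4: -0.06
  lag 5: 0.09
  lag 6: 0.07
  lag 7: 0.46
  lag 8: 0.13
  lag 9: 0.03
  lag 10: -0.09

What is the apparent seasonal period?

The largest autocorrelation is r_7 = 0.46; the remaining lags stay at or below 0.13.
The dominant spike at lag 7 indicates a seasonal period of 7.

7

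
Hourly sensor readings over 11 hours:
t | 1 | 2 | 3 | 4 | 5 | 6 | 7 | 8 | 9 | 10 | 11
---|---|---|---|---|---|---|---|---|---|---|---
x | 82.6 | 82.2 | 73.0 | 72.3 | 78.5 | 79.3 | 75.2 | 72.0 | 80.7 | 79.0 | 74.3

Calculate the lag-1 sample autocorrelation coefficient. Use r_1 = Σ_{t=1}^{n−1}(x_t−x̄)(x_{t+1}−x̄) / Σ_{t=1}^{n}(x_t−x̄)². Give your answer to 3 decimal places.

0.076

Mean x̄ = (82.6 + 82.2 + 73.0 + 72.3 + 78.5 + 79.3 + 75.2 + 72.0 + 80.7 + 79.0 + 74.3)/11 = 77.1909
Numerator Σ_{t=1}^{10}(x_t−x̄)(x_{t+1}−x̄) = 11.9963
Denominator Σ(x_t−x̄)² = 156.8491
r_1 = 11.9963 / 156.8491 = 0.076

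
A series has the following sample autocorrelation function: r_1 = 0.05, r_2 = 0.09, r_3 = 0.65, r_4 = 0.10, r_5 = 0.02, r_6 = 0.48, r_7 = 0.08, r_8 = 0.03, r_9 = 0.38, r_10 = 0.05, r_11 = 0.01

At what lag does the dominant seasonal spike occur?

3

The largest autocorrelation is r_3 = 0.65, with weaker echoes at lags 6 (0.48) and 9 (0.38); the remaining lags stay at or below 0.10.
The dominant spike at lag 3 indicates a seasonal period of 3.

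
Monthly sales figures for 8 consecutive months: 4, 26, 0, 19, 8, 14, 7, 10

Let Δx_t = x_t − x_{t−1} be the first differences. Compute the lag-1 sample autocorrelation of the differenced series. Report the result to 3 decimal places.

First differences Δx: 22, -26, 19, -11, 6, -7, 3
Mean of differences = 0.8571
Numerator Σ(Δx_t−Δx̄)(Δx_{t+1}−Δx̄) = -1388.4490
Denominator Σ(Δx_t−Δx̄)² = 1730.8571
r_1(Δx) = -1388.4490 / 1730.8571 = -0.802

-0.802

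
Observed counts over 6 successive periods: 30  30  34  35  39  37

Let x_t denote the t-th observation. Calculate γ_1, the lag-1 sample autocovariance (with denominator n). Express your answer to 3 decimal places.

Mean x̄ = (30 + 30 + 34 + 35 + 39 + 37)/6 = 34.1667
Deviations: -4.1667, -4.1667, -0.1667, 0.8333, 4.8333, 2.8333
Σ_{t=1}^{5}(x_t−x̄)(x_{t+1}−x̄) = 35.6389
γ_1 = 35.6389 / 6 = 5.940

5.940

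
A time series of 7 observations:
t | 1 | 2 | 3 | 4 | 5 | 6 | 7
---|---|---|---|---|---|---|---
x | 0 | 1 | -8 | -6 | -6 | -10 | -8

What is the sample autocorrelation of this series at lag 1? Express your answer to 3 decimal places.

0.330

Mean x̄ = (0 + 1 − 8 − 6 − 6 − 10 − 8)/7 = -5.2857
Deviations from mean: 5.2857, 6.2857, -2.7143, -0.7143, -0.7143, -4.7143, -2.7143
Σ(x_t−x̄)(x_{t+1}−x̄) = (33.2245) + (-17.0612) + (1.9388) + (0.5102) + (3.3673) + (12.7959) = 34.7755
Denominator Σ(x_t−x̄)² = 105.4286
r_1 = 34.7755 / 105.4286 = 0.330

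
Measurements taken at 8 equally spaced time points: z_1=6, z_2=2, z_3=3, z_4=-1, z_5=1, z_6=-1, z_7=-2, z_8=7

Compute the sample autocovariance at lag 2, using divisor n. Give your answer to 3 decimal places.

0.027

Mean z̄ = (6 + 2 + 3 − 1 + 1 − 1 − 2 + 7)/8 = 1.8750
Deviations: 4.1250, 0.1250, 1.1250, -2.8750, -0.8750, -2.8750, -3.8750, 5.1250
Σ_{t=1}^{6}(z_t−z̄)(z_{t+2}−z̄) = 0.2188
γ_2 = 0.2188 / 8 = 0.027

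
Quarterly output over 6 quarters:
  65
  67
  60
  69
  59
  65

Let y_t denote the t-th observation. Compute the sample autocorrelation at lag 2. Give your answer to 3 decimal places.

Mean ȳ = (65 + 67 + 60 + 69 + 59 + 65)/6 = 64.1667
Deviations from mean: 0.8333, 2.8333, -4.1667, 4.8333, -5.1667, 0.8333
Σ(y_t−ȳ)(y_{t+2}−ȳ) = (-3.4722) + (13.6944) + (21.5278) + (4.0278) = 35.7778
Denominator Σ(y_t−ȳ)² = 76.8333
r_2 = 35.7778 / 76.8333 = 0.466

0.466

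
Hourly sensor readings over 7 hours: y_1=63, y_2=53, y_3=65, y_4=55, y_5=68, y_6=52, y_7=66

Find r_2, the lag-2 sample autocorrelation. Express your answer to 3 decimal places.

0.647

Mean ȳ = (63 + 53 + 65 + 55 + 68 + 52 + 66)/7 = 60.2857
Deviations from mean: 2.7143, -7.2857, 4.7143, -5.2857, 7.7143, -8.2857, 5.7143
Numerator Σ_{t=1}^{5}(y_t−ȳ)(y_{t+2}−ȳ) = 175.5510
Denominator Σ(y_t−ȳ)² = 271.4286
r_2 = 175.5510 / 271.4286 = 0.647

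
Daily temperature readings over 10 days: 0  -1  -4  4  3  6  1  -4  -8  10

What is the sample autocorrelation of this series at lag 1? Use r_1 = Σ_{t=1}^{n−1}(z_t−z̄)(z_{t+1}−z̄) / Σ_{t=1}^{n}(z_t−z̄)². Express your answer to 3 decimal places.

Mean z̄ = (0 − 1 − 4 + 4 + 3 + 6 + 1 − 4 − 8 + 10)/10 = 0.7000
Numerator Σ_{t=1}^{9}(z_t−z̄)(z_{t+1}−z̄) = -26.3900
Denominator Σ(z_t−z̄)² = 254.1000
r_1 = -26.3900 / 254.1000 = -0.104

-0.104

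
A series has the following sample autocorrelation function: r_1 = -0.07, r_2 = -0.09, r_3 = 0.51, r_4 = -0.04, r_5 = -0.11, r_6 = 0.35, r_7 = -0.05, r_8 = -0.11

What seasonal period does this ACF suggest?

3

The largest autocorrelation is r_3 = 0.51, with a weaker echo at lag 6 (0.35); the remaining lags stay at or below -0.04.
The dominant spike at lag 3 indicates a seasonal period of 3.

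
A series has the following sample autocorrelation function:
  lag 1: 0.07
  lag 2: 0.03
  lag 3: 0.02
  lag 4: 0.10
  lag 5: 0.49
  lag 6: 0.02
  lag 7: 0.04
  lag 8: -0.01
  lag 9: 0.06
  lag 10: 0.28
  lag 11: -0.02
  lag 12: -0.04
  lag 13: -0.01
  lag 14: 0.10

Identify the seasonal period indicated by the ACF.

The largest autocorrelation is r_5 = 0.49, with a weaker echo at lag 10 (0.28); the remaining lags stay at or below 0.10.
The dominant spike at lag 5 indicates a seasonal period of 5.

5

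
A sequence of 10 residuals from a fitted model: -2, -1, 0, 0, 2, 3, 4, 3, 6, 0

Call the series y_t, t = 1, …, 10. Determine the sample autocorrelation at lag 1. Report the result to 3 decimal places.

0.394

Mean ȳ = (-2 − 1 + 0 + 0 + 2 + 3 + 4 + 3 + 6 + 0)/10 = 1.5000
Numerator Σ_{t=1}^{9}(y_t−ȳ)(y_{t+1}−ȳ) = 22.2500
Denominator Σ(y_t−ȳ)² = 56.5000
r_1 = 22.2500 / 56.5000 = 0.394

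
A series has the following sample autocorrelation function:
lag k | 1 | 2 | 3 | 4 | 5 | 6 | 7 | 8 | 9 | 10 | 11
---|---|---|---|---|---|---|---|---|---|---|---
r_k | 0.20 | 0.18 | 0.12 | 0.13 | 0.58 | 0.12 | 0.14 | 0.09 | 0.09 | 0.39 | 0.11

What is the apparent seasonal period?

5

The largest autocorrelation is r_5 = 0.58, with a weaker echo at lag 10 (0.39); the remaining lags stay at or below 0.20. The elevated value at lag 1 (0.20), dropping to 0.18 at lag 2, reflects decaying short-term dependence rather than seasonality.
The dominant spike at lag 5 indicates a seasonal period of 5.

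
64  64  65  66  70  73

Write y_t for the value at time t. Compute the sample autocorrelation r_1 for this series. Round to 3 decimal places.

Mean ȳ = (64 + 64 + 65 + 66 + 70 + 73)/6 = 67.0000
Deviations from mean: -3.0000, -3.0000, -2.0000, -1.0000, 3.0000, 6.0000
Numerator Σ_{t=1}^{5}(y_t−ȳ)(y_{t+1}−ȳ) = 32.0000
Denominator Σ(y_t−ȳ)² = 68.0000
r_1 = 32.0000 / 68.0000 = 0.471

0.471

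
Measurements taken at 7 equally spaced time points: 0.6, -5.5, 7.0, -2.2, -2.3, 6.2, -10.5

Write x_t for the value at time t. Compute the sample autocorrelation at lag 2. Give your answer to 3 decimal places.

Mean x̄ = (0.6 − 5.5 + 7.0 − 2.2 − 2.3 + 6.2 − 10.5)/7 = -0.9571
Σ(x_t−x̄)(x_{t+2}−x̄) = (12.3904) + (5.6461) + (-10.6853) + (-8.8953) + (12.8147) = 11.2706
Denominator Σ(x_t−x̄)² = 232.0171
r_2 = 11.2706 / 232.0171 = 0.049

0.049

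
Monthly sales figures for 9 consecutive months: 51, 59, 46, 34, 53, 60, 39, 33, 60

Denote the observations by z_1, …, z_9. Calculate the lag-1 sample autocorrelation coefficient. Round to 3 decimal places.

-0.127

Mean z̄ = (51 + 59 + 46 + 34 + 53 + 60 + 39 + 33 + 60)/9 = 48.3333
Numerator Σ_{t=1}^{8}(z_t−z̄)(z_{t+1}−z̄) = -120.1111
Denominator Σ(z_t−z̄)² = 948.0000
r_1 = -120.1111 / 948.0000 = -0.127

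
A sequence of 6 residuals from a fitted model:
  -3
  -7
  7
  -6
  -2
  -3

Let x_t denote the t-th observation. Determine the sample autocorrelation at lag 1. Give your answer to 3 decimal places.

-0.617

Mean x̄ = (-3 − 7 + 7 − 6 − 2 − 3)/6 = -2.3333
Numerator Σ_{t=1}^{5}(x_t−x̄)(x_{t+1}−x̄) = -76.1111
Denominator Σ(x_t−x̄)² = 123.3333
r_1 = -76.1111 / 123.3333 = -0.617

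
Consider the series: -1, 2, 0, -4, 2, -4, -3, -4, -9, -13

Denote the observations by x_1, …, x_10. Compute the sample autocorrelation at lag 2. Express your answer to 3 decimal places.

0.148

Mean x̄ = (-1 + 2 + 0 − 4 + 2 − 4 − 3 − 4 − 9 − 13)/10 = -3.4000
Numerator Σ_{t=1}^{8}(x_t−x̄)(x_{t+2}−x̄) = 29.6800
Denominator Σ(x_t−x̄)² = 200.4000
r_2 = 29.6800 / 200.4000 = 0.148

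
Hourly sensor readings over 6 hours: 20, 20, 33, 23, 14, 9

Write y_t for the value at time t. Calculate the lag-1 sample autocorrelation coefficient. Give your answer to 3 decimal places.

Mean ȳ = (20 + 20 + 33 + 23 + 14 + 9)/6 = 19.8333
Deviations from mean: 0.1667, 0.1667, 13.1667, 3.1667, -5.8333, -10.8333
Numerator Σ_{t=1}^{5}(y_t−ȳ)(y_{t+1}−ȳ) = 88.6389
Denominator Σ(y_t−ȳ)² = 334.8333
r_1 = 88.6389 / 334.8333 = 0.265

0.265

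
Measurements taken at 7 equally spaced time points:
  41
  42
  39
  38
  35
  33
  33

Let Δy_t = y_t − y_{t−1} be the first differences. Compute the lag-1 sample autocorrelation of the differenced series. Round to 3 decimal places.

First differences Δy: 1, -3, -1, -3, -2, 0
Mean of differences = -1.3333
Numerator Σ(Δy_t−Δȳ)(Δy_{t+1}−Δȳ) = -4.7778
Denominator Σ(Δy_t−Δȳ)² = 13.3333
r_1(Δy) = -4.7778 / 13.3333 = -0.358

-0.358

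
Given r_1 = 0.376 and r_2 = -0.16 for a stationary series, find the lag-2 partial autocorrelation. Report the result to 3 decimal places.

φ_{22} = (r_2 − r_1²) / (1 − r_1²)
r_1² = (0.376)² = 0.141376
Numerator = -0.16 − 0.1414 = -0.3014; denominator = 1 − 0.1414 = 0.8586
φ_{22} = -0.3014 / 0.8586 = -0.351

-0.351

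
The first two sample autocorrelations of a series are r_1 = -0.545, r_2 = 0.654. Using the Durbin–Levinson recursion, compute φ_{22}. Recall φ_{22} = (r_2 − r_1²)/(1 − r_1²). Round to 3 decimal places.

φ_{22} = (r_2 − r_1²) / (1 − r_1²)
r_1² = (-0.545)² = 0.297025
Numerator = 0.654 − 0.2970 = 0.3570; denominator = 1 − 0.2970 = 0.7030
φ_{22} = 0.3570 / 0.7030 = 0.508

0.508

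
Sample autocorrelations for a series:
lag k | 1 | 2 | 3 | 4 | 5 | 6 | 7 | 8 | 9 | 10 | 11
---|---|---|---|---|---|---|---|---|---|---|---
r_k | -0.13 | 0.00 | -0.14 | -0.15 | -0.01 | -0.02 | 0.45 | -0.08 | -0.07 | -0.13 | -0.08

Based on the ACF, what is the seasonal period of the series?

The largest autocorrelation is r_7 = 0.45; the remaining lags stay at or below 0.00.
The dominant spike at lag 7 indicates a seasonal period of 7.

7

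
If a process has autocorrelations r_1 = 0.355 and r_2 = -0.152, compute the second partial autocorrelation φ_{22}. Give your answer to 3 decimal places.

-0.318

φ_{22} = (r_2 − r_1²) / (1 − r_1²)
r_1² = (0.355)² = 0.126025
Numerator = -0.152 − 0.1260 = -0.2780; denominator = 1 − 0.1260 = 0.8740
φ_{22} = -0.2780 / 0.8740 = -0.318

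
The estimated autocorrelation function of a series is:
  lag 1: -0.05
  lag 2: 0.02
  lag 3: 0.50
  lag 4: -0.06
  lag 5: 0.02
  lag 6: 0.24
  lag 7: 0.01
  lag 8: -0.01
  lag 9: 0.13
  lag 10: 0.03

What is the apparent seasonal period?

The largest autocorrelation is r_3 = 0.50, with a weaker echo at lag 6 (0.24); the remaining lags stay at or below 0.13.
The dominant spike at lag 3 indicates a seasonal period of 3.

3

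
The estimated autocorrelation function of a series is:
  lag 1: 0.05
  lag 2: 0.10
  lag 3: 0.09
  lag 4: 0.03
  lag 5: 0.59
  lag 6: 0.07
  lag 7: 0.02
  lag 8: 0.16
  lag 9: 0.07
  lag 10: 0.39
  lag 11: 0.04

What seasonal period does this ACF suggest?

5

The largest autocorrelation is r_5 = 0.59, with a weaker echo at lag 10 (0.39); the remaining lags stay at or below 0.16.
The dominant spike at lag 5 indicates a seasonal period of 5.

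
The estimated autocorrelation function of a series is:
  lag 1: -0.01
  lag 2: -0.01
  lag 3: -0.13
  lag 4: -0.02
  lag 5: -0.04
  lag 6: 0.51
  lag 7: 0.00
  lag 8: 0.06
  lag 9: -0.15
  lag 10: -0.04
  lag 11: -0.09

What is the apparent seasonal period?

6

The largest autocorrelation is r_6 = 0.51; the remaining lags stay at or below 0.06.
The dominant spike at lag 6 indicates a seasonal period of 6.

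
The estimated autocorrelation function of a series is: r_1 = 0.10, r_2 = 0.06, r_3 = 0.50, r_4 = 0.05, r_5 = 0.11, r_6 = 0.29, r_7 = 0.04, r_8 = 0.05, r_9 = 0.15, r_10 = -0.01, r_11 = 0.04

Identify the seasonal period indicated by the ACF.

3

The largest autocorrelation is r_3 = 0.50, with weaker echoes at lags 6 (0.29) and 9 (0.15); the remaining lags stay at or below 0.11.
The dominant spike at lag 3 indicates a seasonal period of 3.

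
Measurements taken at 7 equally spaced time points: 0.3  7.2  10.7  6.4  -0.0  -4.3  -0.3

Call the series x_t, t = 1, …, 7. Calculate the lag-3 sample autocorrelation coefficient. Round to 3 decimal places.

-0.526

Mean x̄ = (0.3 + 7.2 + 10.7 + 6.4 − 0.0 − 4.3 − 0.3)/7 = 2.8571
Σ(x_t−x̄)(x_{t+3}−x̄) = (-9.0596) + (-12.4082) + (-56.1324) + (-11.1853) = -88.7855
Denominator Σ(x_t−x̄)² = 168.8171
r_3 = -88.7855 / 168.8171 = -0.526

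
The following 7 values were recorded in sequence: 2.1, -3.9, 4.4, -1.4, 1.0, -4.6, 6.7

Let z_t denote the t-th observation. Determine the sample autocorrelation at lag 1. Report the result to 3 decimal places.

Mean z̄ = (2.1 − 3.9 + 4.4 − 1.4 + 1.0 − 4.6 + 6.7)/7 = 0.6143
Deviations from mean: 1.4857, -4.5143, 3.7857, -2.0143, 0.3857, -5.2143, 6.0857
Σ(z_t−z̄)(z_{t+1}−z̄) = (-6.7069) + (-17.0898) + (-7.6255) + (-0.7769) + (-2.0112) + (-31.7327) = -65.9431
Denominator Σ(z_t−z̄)² = 105.3486
r_1 = -65.9431 / 105.3486 = -0.626

-0.626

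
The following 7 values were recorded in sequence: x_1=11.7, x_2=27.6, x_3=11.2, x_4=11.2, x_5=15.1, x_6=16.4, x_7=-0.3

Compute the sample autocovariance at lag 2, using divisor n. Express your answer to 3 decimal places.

Mean x̄ = (11.7 + 27.6 + 11.2 + 11.2 + 15.1 + 16.4 − 0.3)/7 = 13.2714
Σ_{t=1}^{5}(x_t−x̄)(x_{t+2}−x̄) = -61.5102
γ_2 = -61.5102 / 7 = -8.787

-8.787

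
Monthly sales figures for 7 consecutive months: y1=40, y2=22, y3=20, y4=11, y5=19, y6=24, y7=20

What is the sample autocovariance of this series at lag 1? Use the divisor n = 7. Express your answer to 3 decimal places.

6.988

Mean ȳ = (40 + 22 + 20 + 11 + 19 + 24 + 20)/7 = 22.2857
Deviations: 17.7143, -0.2857, -2.2857, -11.2857, -3.2857, 1.7143, -2.2857
Σ_{t=1}^{6}(y_t−ȳ)(y_{t+1}−ȳ) = 48.9184
γ_1 = 48.9184 / 7 = 6.988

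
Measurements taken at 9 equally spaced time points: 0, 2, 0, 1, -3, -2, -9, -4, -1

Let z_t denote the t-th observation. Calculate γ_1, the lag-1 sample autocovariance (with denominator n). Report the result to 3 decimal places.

Mean z̄ = (0 + 2 + 0 + 1 − 3 − 2 − 9 − 4 − 1)/9 = -1.7778
Σ_{t=1}^{8}(z_t−z̄)(z_{t+1}−z̄) = 31.1728
γ_1 = 31.1728 / 9 = 3.464

3.464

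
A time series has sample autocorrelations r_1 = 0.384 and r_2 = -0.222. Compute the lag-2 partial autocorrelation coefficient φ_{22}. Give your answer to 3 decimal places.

-0.433

φ_{22} = (r_2 − r_1²) / (1 − r_1²)
r_1² = (0.384)² = 0.147456
Numerator = -0.222 − 0.1475 = -0.3695; denominator = 1 − 0.1475 = 0.8525
φ_{22} = -0.3695 / 0.8525 = -0.433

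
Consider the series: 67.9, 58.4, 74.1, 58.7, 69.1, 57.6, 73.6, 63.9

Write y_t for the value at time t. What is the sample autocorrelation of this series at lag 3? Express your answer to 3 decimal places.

-0.535

Mean ȳ = (67.9 + 58.4 + 74.1 + 58.7 + 69.1 + 57.6 + 73.6 + 63.9)/8 = 65.4125
Deviations from mean: 2.4875, -7.0125, 8.6875, -6.7125, 3.6875, -7.8125, 8.1875, -1.5125
Numerator Σ_{t=1}^{5}(y_t−ȳ)(y_{t+3}−ȳ) = -170.9630
Denominator Σ(y_t−ȳ)² = 319.8488
r_3 = -170.9630 / 319.8488 = -0.535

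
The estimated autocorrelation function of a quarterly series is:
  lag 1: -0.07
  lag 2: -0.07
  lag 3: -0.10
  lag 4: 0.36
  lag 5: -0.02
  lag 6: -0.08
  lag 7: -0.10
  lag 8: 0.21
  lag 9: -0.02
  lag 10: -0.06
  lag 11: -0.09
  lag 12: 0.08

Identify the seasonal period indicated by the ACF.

The largest autocorrelation is r_4 = 0.36, with a weaker echo at lag 8 (0.21); the remaining lags stay at or below 0.08.
The dominant spike at lag 4 indicates a seasonal period of 4.

4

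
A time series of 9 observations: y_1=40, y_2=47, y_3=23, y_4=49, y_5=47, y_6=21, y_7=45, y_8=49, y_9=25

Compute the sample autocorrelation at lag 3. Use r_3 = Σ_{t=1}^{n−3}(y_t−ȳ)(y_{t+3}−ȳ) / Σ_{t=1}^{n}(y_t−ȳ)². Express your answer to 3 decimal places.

0.662

Mean ȳ = (40 + 47 + 23 + 49 + 47 + 21 + 45 + 49 + 25)/9 = 38.4444
Σ(y_t−ȳ)(y_{t+3}−ȳ) = (16.4198) + (73.1975) + (269.4198) + (69.1975) + (90.3086) + (234.5309) = 753.0741
Denominator Σ(y_t−ȳ)² = 1138.2222
r_3 = 753.0741 / 1138.2222 = 0.662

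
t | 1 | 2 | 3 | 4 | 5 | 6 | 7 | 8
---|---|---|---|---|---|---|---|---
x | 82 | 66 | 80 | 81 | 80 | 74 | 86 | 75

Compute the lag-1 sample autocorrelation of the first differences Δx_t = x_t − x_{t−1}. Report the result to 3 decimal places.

First differences Δx: -16, 14, 1, -1, -6, 12, -11
Mean of differences = -1.0000
Numerator Σ(Δx_t−Δx̄)(Δx_{t+1}−Δx̄) = -390.0000
Denominator Σ(Δx_t−Δx̄)² = 748.0000
r_1(Δx) = -390.0000 / 748.0000 = -0.521

-0.521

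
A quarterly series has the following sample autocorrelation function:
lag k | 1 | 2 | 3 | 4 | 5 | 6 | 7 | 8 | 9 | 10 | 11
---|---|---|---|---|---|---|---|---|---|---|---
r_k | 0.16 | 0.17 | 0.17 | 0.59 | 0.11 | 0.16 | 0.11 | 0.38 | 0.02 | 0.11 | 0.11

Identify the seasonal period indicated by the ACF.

The largest autocorrelation is r_4 = 0.59, with a weaker echo at lag 8 (0.38); the remaining lags stay at or below 0.17.
The dominant spike at lag 4 indicates a seasonal period of 4.

4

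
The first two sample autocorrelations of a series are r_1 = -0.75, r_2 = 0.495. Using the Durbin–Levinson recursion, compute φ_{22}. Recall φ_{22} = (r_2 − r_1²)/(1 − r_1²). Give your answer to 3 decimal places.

-0.154

φ_{22} = (r_2 − r_1²) / (1 − r_1²)
r_1² = (-0.75)² = 0.5625
Numerator = 0.495 − 0.5625 = -0.0675; denominator = 1 − 0.5625 = 0.4375
φ_{22} = -0.0675 / 0.4375 = -0.154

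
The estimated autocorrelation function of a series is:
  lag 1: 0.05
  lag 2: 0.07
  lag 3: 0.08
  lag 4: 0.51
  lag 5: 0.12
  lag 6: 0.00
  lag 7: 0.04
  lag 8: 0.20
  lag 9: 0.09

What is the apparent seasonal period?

4

The largest autocorrelation is r_4 = 0.51, with a weaker echo at lag 8 (0.20); the remaining lags stay at or below 0.12.
The dominant spike at lag 4 indicates a seasonal period of 4.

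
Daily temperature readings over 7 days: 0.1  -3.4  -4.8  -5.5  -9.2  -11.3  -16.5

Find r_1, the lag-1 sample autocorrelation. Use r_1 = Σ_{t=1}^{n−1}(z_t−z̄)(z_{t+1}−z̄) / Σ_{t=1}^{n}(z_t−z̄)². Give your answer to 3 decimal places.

0.457

Mean z̄ = (0.1 − 3.4 − 4.8 − 5.5 − 9.2 − 11.3 − 16.5)/7 = -7.2286
Deviations from mean: 7.3286, 3.8286, 2.4286, 1.7286, -1.9714, -4.0714, -9.2714
Numerator Σ_{t=1}^{6}(z_t−z̄)(z_{t+1}−z̄) = 83.9206
Denominator Σ(z_t−z̄)² = 183.6743
r_1 = 83.9206 / 183.6743 = 0.457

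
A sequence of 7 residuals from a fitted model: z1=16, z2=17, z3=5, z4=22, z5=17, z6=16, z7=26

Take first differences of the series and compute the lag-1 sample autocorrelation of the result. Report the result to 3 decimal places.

First differences Δz: 1, -12, 17, -5, -1, 10
Mean of differences = 1.6667
Numerator Σ(Δz_t−Δz̄)(Δz_{t+1}−Δz̄) = -307.1111
Denominator Σ(Δz_t−Δz̄)² = 543.3333
r_1(Δz) = -307.1111 / 543.3333 = -0.565

-0.565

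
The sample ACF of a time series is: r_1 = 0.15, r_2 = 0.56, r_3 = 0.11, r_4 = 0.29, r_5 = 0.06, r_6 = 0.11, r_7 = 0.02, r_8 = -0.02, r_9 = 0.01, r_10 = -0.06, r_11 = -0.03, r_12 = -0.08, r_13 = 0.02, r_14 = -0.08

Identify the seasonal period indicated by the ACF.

2

The largest autocorrelation is r_2 = 0.56, with a weaker echo at lag 4 (0.29); the remaining lags stay at or below 0.15.
The dominant spike at lag 2 indicates a seasonal period of 2.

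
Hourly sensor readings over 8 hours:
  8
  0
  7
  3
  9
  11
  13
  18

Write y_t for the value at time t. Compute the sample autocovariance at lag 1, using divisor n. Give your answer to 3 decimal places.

Mean ȳ = (8 + 0 + 7 + 3 + 9 + 11 + 13 + 18)/8 = 8.6250
Σ_{t=1}^{7}(y_t−ȳ)(y_{t+1}−ȳ) = 78.7344
γ_1 = 78.7344 / 8 = 9.842

9.842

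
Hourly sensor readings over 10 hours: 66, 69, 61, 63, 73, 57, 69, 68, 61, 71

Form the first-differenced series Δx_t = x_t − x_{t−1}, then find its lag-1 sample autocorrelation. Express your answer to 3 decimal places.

First differences Δx: 3, -8, 2, 10, -16, 12, -1, -7, 10
Mean of differences = 0.5556
Numerator Σ(Δx_t−Δx̄)(Δx_{t+1}−Δx̄) = -442.8642
Denominator Σ(Δx_t−Δx̄)² = 724.2222
r_1(Δx) = -442.8642 / 724.2222 = -0.612

-0.612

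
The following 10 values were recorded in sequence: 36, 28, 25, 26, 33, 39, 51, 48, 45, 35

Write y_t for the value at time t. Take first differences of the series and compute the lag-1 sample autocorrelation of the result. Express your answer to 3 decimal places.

First differences Δy: -8, -3, 1, 7, 6, 12, -3, -3, -10
Mean of differences = -0.1111
Numerator Σ(Δy_t−Δȳ)(Δy_{t+1}−Δȳ) = 146.8765
Denominator Σ(Δy_t−Δȳ)² = 420.8889
r_1(Δy) = 146.8765 / 420.8889 = 0.349

0.349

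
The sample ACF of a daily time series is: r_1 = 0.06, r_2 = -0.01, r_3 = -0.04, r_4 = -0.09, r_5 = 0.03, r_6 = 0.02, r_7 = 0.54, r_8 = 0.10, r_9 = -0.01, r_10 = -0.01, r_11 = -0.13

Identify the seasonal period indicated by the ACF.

The largest autocorrelation is r_7 = 0.54; the remaining lags stay at or below 0.10.
The dominant spike at lag 7 indicates a seasonal period of 7.

7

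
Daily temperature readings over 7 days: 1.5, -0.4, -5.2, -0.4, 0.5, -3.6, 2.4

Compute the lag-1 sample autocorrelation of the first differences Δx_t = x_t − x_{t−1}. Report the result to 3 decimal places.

First differences Δx: -1.9, -4.8, 4.8, 0.9, -4.1, 6.0
Mean of differences = 0.1500
Numerator Σ(Δx_t−Δx̄)(Δx_{t+1}−Δx̄) = -37.4325
Denominator Σ(Δx_t−Δx̄)² = 103.1750
r_1(Δx) = -37.4325 / 103.1750 = -0.363

-0.363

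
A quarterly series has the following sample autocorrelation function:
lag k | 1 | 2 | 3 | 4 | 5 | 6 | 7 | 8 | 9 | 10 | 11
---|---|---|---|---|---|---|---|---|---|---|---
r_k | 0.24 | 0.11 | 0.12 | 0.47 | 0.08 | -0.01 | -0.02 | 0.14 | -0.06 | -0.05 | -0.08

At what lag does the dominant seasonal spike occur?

The largest autocorrelation is r_4 = 0.47; the remaining lags stay at or below 0.24. The elevated value at lag 1 (0.24), dropping to 0.11 at lag 2, reflects decaying short-term dependence rather than seasonality.
The dominant spike at lag 4 indicates a seasonal period of 4.

4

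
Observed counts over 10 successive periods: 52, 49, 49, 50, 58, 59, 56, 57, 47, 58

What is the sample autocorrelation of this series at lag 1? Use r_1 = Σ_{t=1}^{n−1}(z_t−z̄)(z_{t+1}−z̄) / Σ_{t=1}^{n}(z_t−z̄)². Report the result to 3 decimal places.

Mean z̄ = (52 + 49 + 49 + 50 + 58 + 59 + 56 + 57 + 47 + 58)/10 = 53.5000
Numerator Σ_{t=1}^{9}(z_t−z̄)(z_{t+1}−z̄) = 22.2500
Denominator Σ(z_t−z̄)² = 186.5000
r_1 = 22.2500 / 186.5000 = 0.119

0.119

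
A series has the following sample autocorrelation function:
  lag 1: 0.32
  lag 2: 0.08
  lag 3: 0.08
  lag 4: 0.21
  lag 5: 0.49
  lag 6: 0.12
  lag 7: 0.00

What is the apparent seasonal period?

5

The largest autocorrelation is r_5 = 0.49; the remaining lags stay at or below 0.32. The elevated value at lag 1 (0.32), dropping to 0.08 at lag 2, reflects decaying short-term dependence rather than seasonality.
The dominant spike at lag 5 indicates a seasonal period of 5.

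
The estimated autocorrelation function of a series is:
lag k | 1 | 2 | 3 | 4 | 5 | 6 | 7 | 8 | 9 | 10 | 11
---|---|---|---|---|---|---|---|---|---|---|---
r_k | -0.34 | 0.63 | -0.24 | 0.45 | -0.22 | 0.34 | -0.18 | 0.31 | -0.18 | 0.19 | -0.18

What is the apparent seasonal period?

2

The largest autocorrelation is r_2 = 0.63, with weaker echoes at lags 4 (0.45), 6 (0.34), 8 (0.31) and 10 (0.19); the remaining lags stay at or below -0.18.
The dominant spike at lag 2 indicates a seasonal period of 2.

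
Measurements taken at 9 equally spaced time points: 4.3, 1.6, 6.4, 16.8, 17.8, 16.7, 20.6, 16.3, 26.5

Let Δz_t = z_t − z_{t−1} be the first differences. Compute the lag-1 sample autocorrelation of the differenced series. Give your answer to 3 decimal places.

First differences Δz: -2.7, 4.8, 10.4, 1.0, -1.1, 3.9, -4.3, 10.2
Mean of differences = 2.7750
Numerator Σ(Δz_t−Δz̄)(Δz_{t+1}−Δz̄) = -67.1531
Denominator Σ(Δz_t−Δz̄)² = 216.8350
r_1(Δz) = -67.1531 / 216.8350 = -0.310

-0.310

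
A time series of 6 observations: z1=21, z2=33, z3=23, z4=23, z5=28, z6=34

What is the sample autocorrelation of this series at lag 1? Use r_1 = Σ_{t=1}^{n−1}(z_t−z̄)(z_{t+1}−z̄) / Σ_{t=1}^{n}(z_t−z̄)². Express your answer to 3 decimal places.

Mean z̄ = (21 + 33 + 23 + 23 + 28 + 34)/6 = 27.0000
Deviations from mean: -6.0000, 6.0000, -4.0000, -4.0000, 1.0000, 7.0000
Σ(z_t−z̄)(z_{t+1}−z̄) = (-36.0000) + (-24.0000) + (16.0000) + (-4.0000) + (7.0000) = -41.0000
Denominator Σ(z_t−z̄)² = 154.0000
r_1 = -41.0000 / 154.0000 = -0.266

-0.266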